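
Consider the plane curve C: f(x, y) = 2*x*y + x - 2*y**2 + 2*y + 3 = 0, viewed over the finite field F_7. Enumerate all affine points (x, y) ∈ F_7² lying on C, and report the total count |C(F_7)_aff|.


Affine F_7-points: {(0, 4), (3, 2), (4, 0), (4, 5), (6, 1), (6, 6)}; count = 6.

For each of the 49 pairs (x, y) ∈ F_7², evaluate f(x, y) mod 7. Record the zeros.
  x = 0: [0↦3, 1↦3, 2↦6, 3↦5, 4↦0, 5↦5, 6↦6]  zeros at y ∈ {4}
  x = 1: [0↦4, 1↦6, 2↦4, 3↦5, 4↦2, 5↦2, 6↦5]  zeros at y ∈ ∅
  x = 2: [0↦5, 1↦2, 2↦2, 3↦5, 4↦4, 5↦6, 6↦4]  zeros at y ∈ ∅
  x = 3: [0↦6, 1↦5, 2↦0, 3↦5, 4↦6, 5↦3, 6↦3]  zeros at y ∈ {2}
  x = 4: [0↦0, 1↦1, 2↦5, 3↦5, 4↦1, 5↦0, 6↦2]  zeros at y ∈ {0, 5}
  x = 5: [0↦1, 1↦4, 2↦3, 3↦5, 4↦3, 5↦4, 6↦1]  zeros at y ∈ ∅
  x = 6: [0↦2, 1↦0, 2↦1, 3↦5, 4↦5, 5↦1, 6↦0]  zeros at y ∈ {1, 6}
Collecting zeros: affine points = {(0, 4), (3, 2), (4, 0), (4, 5), (6, 1), (6, 6)}.
Total count |C(F_7)_aff| = 6.


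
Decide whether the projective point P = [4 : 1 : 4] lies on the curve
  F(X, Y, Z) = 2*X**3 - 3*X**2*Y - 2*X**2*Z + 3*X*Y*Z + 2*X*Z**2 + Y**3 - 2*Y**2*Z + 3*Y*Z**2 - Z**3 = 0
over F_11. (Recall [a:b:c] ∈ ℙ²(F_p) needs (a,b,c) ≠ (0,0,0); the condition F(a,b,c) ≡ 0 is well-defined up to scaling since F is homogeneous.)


F(4,1,4) ≡ 6 (mod 11); P is NOT on the curve.

Evaluate F(4, 1, 4) term-by-term (mod 11).
  2*X**3 ↦ 2·64·1·1 = 128
  -3*X**2*Y ↦ -3·16·1·1 = -48
  -2*X**2*Z ↦ -2·16·1·4 = -128
  3*X*Y*Z ↦ 3·4·1·4 = 48
  2*X*Z**2 ↦ 2·4·1·16 = 128
  Y**3 ↦ 1·1·1·1 = 1
  -2*Y**2*Z ↦ -2·1·1·4 = -8
  3*Y*Z**2 ↦ 3·1·1·16 = 48
  -Z**3 ↦ -1·1·1·64 = -64
Sum: F(4, 1, 4) = (128) + (-48) + (-128) + (48) + (128) + (1) + (-8) + (48) + (-64) = 105.
Reducing mod 11: 105 ≡ 6 (mod 11).
Since F(a, b, c) ≡ 6 ≠ 0 (mod 11), P does NOT lie on the curve.


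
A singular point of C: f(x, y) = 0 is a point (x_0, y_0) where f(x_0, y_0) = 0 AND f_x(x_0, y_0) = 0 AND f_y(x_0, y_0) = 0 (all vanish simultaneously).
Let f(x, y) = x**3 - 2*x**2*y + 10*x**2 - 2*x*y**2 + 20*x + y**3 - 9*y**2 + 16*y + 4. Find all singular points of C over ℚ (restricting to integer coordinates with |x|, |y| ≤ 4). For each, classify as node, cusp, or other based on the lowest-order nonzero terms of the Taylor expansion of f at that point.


Singular points: {(-2, 2)}; classification: cusp.

Compute partial derivatives:
  f_x = 3*x**2 - 4*x*y + 20*x - 2*y**2 + 20.
  f_y = -2*x**2 - 4*x*y + 3*y**2 - 18*y + 16.
Scan x_0 ∈ {−4, ..., 4}. For each x_0, f_y(x_0, y) is a polynomial in y; find its integer roots y ∈ {−4, ..., 4}, then test f_x and f at those candidates.
  x = -4: f_y(-4, y) = 3*y**2 - 2*y - 16; vanishes at y ∈ {-2}. (-4, -2): f_x = -52 ≠ 0.
  x = -3: f_y(-3, y) = 3*y**2 - 6*y - 2; no integer root y with |y| ≤ 4.
  x = -2: f_y(-2, y) = 3*y**2 - 10*y + 8; vanishes at y ∈ {2}. (-2, 2): f_x = 0, f = 0 — SINGULAR.
  x = -1: f_y(-1, y) = 3*y**2 - 14*y + 14; no integer root y with |y| ≤ 4.
  x = 0: f_y(0, y) = 3*y**2 - 18*y + 16; no integer root y with |y| ≤ 4.
  x = 1: f_y(1, y) = 3*y**2 - 22*y + 14; no integer root y with |y| ≤ 4.
  x = 2: f_y(2, y) = 3*y**2 - 26*y + 8; no integer root y with |y| ≤ 4.
  x = 3: f_y(3, y) = 3*y**2 - 30*y - 2; no integer root y with |y| ≤ 4.
  x = 4: f_y(4, y) = 3*y**2 - 34*y - 16; no integer root y with |y| ≤ 4.
Only singular point on the grid: (-2, 2).
Classify: substitute x = -2 + u, y = 2 + v and expand: f = u**3 - 2*u**2*v - 2*u*v**2 + v**3 + v**2.
No constant or linear terms (consistent with a singular point). Quadratic part: v**2. Cubic part: u**3 - 2*u**2*v - 2*u*v**2 + v**3.
The quadratic part v**2 is a perfect square, so there is a single (double) tangent line v = 0, i.e. y = 2. Restricting the cubic part to that line (v = 0) leaves u**3 ≠ 0, so f is not divisible by v and the branch is v² ≈ -u**3 to lowest order — this is a cusp.
Classification: cusp.


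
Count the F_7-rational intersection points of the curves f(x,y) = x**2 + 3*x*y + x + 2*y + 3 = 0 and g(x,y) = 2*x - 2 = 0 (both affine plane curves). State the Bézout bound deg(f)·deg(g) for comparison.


Common zeros: {(1, 6)}; count = 1; Bézout bound = 2.

deg(f) = 2, deg(g) = 1, so Bézout bound = 2.
Scan x ∈ F_7. For each x, list the y ∈ F_7 with f(x, y) ≡ 0 and those with g(x, y) ≡ 0 (mod 7); the common zeros in that column are the intersection.
  x = 0: f ≡ 0 at y ∈ {2}; g ≡ 0 at y ∈ ∅; common: ∅.
  x = 1: f ≡ 0 at y ∈ {6}; g ≡ 0 at y ∈ {0, 1, 2, 3, 4, 5, 6}; common: {6}.
  x = 2: f ≡ 0 at y ∈ {5}; g ≡ 0 at y ∈ ∅; common: ∅.
  x = 3: f ≡ 0 at y ∈ {5}; g ≡ 0 at y ∈ ∅; common: ∅.
  x = 4: f ≡ 0 at y ∈ ∅; g ≡ 0 at y ∈ ∅; common: ∅.
  x = 5: f ≡ 0 at y ∈ {3}; g ≡ 0 at y ∈ ∅; common: ∅.
  x = 6: f ≡ 0 at y ∈ {3}; g ≡ 0 at y ∈ ∅; common: ∅.
Collecting: common zeros = {(1, 6)}, so the count is 1.
Comparison with the Bézout bound: 1 ≤ 2 = deg(f)·deg(g), as expected for curves with no common component (the affine F_7-count falls short of the bound because intersections may lie at infinity, over extension fields, or carry multiplicity).


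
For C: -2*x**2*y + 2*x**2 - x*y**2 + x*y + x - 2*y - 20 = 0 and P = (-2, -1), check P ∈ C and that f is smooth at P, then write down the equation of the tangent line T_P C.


Tangent line at P: -17*x - 16*y - 50 = 0.

Step 1: f(-2, -1) = 0, so P lies on C.
Step 2: partial derivatives
  f_x(x, y) = -4*x*y + 4*x - y**2 + y + 1, f_y(x, y) = -2*x**2 - 2*x*y + x - 2.
  f_x(P) = -17, f_y(P) = -16 (gradient nonzero, so P is smooth).
Step 3: tangent line at P: -17·(x − -2) + -16·(y − -1) = 0.
Expanding: -17*x - 16*y - 50 = 0.


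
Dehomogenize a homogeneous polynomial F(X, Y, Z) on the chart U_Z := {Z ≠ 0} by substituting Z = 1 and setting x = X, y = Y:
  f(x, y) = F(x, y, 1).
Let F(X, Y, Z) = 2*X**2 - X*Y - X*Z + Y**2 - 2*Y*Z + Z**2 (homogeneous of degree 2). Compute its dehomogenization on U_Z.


f(x, y) = 2*x**2 - x*y - x + y**2 - 2*y + 1

On U_Z we set Z = 1. Each monomial c·X^i·Y^j·Z^k in F becomes c·x^i·y^j·1^k = c·x^i·y^j.
Substituting Z = 1: F(X, Y, 1) = 2*x**2 - x*y - x + y**2 - 2*y + 1.
Note: deg(f) ≤ deg(F) = 2; strict inequality happens when F is divisible by Z (lost terms).


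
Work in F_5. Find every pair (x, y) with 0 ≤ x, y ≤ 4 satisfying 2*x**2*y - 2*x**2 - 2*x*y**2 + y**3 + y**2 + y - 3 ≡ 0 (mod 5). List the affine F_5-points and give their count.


Affine F_5-points: {(0, 1), (1, 0), (1, 2), (1, 4), (3, 2), (4, 0)}; count = 6.

For each of the 25 pairs (x, y) ∈ F_5², evaluate f(x, y) mod 5. Record the zeros.
  x = 0: [0↦2, 1↦0, 2↦1, 3↦1, 4↦1]  zeros at y ∈ {1}
  x = 1: [0↦0, 1↦3, 2↦0, 3↦2, 4↦0]  zeros at y ∈ {0, 2, 4}
  x = 2: [0↦4, 1↦1, 2↦3, 3↦1, 4↦1]  zeros at y ∈ ∅
  x = 3: [0↦4, 1↦4, 2↦0, 3↦3, 4↦4]  zeros at y ∈ {2}
  x = 4: [0↦0, 1↦2, 2↦1, 3↦3, 4↦4]  zeros at y ∈ {0}
Collecting zeros: affine points = {(0, 1), (1, 0), (1, 2), (1, 4), (3, 2), (4, 0)}.
Total count |C(F_5)_aff| = 6.


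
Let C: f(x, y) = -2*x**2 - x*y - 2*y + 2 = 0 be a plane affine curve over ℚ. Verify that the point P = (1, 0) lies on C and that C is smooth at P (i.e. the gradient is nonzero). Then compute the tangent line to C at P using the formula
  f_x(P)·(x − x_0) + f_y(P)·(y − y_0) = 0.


Tangent line at P: -4*x - 3*y + 4 = 0.

Step 1: f(1, 0) = 0, so P lies on C.
Step 2: partial derivatives
  f_x(x, y) = -4*x - y, f_y(x, y) = -x - 2.
  f_x(P) = -4, f_y(P) = -3 (gradient nonzero, so P is smooth).
Step 3: tangent line at P: -4·(x − 1) + -3·(y − 0) = 0.
Expanding: -4*x - 3*y + 4 = 0.


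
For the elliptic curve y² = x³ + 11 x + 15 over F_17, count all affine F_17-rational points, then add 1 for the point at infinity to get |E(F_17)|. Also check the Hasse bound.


Affine points = {(0, 7), (0, 10), (4, 2), (4, 15), (5, 5), (5, 12), (6, 5), (6, 12), (13, 3), (13, 14), (15, 6), (15, 11)}; affine count = 12; |E(F_17)| = 13.

Discriminant check: Δ ∝ 4a³ + 27b² = 4·11³ + 27·15² = 4·1331 + 27·225 ≡ 9 (mod 17). Nonzero ⇒ E is nonsingular.
For each x ∈ F_17, compute rhs = x³ + 11·x + 15 mod 17, then count y ∈ F_17 with y² ≡ rhs.
  x = 0: rhs = 15, matching y values: 7, 10 (2 points).
  x = 1: rhs = 10, matching y values: none (0 points).
  x = 2: rhs = 11, matching y values: none (0 points).
  x = 3: rhs = 7, matching y values: none (0 points).
  x = 4: rhs = 4, matching y values: 2, 15 (2 points).
  x = 5: rhs = 8, matching y values: 5, 12 (2 points).
  x = 6: rhs = 8, matching y values: 5, 12 (2 points).
  x = 7: rhs = 10, matching y values: none (0 points).
  x = 8: rhs = 3, matching y values: none (0 points).
  x = 9: rhs = 10, matching y values: none (0 points).
  x = 10: rhs = 3, matching y values: none (0 points).
  x = 11: rhs = 5, matching y values: none (0 points).
  x = 12: rhs = 5, matching y values: none (0 points).
  x = 13: rhs = 9, matching y values: 3, 14 (2 points).
  x = 14: rhs = 6, matching y values: none (0 points).
  x = 15: rhs = 2, matching y values: 6, 11 (2 points).
  x = 16: rhs = 3, matching y values: none (0 points).
Total affine count: 12.
Full point count |E(F_17)| = 12 + 1 = 13.
Hasse bound: |13 − (17+1)| = |-5| = 5 ≤ 2√17 ≈ 8.2462 ✓.


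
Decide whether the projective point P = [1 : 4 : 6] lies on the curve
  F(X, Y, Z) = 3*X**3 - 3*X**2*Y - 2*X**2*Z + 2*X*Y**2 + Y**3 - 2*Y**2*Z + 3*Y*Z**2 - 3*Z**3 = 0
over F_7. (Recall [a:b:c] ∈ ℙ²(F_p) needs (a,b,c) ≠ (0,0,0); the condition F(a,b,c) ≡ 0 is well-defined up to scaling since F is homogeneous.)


F(1,4,6) ≡ 3 (mod 7); P is NOT on the curve.

Evaluate F(1, 4, 6) term-by-term (mod 7).
  3*X**3 ↦ 3·1·1·1 = 3
  -3*X**2*Y ↦ -3·1·4·1 = -12
  -2*X**2*Z ↦ -2·1·1·6 = -12
  2*X*Y**2 ↦ 2·1·16·1 = 32
  Y**3 ↦ 1·1·64·1 = 64
  -2*Y**2*Z ↦ -2·1·16·6 = -192
  3*Y*Z**2 ↦ 3·1·4·36 = 432
  -3*Z**3 ↦ -3·1·1·216 = -648
Sum: F(1, 4, 6) = (3) + (-12) + (-12) + (32) + (64) + (-192) + (432) + (-648) = -333.
Reducing mod 7: -333 ≡ 3 (mod 7).
Since F(a, b, c) ≡ 3 ≠ 0 (mod 7), P does NOT lie on the curve.


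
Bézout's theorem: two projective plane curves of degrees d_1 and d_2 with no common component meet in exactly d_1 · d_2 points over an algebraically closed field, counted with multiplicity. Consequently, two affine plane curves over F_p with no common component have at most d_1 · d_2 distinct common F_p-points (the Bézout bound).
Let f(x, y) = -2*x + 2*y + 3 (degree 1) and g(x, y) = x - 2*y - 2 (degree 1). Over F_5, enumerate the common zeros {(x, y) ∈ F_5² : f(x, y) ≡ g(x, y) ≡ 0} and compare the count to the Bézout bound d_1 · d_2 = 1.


Common zeros: {(1, 2)}; count = 1; Bézout bound = 1.

deg(f) = 1, deg(g) = 1, so Bézout bound = 1.
Scan x ∈ F_5. For each x, list the y ∈ F_5 with f(x, y) ≡ 0 and those with g(x, y) ≡ 0 (mod 5); the common zeros in that column are the intersection.
  x = 0: f ≡ 0 at y ∈ {1}; g ≡ 0 at y ∈ {4}; common: ∅.
  x = 1: f ≡ 0 at y ∈ {2}; g ≡ 0 at y ∈ {2}; common: {2}.
  x = 2: f ≡ 0 at y ∈ {3}; g ≡ 0 at y ∈ {0}; common: ∅.
  x = 3: f ≡ 0 at y ∈ {4}; g ≡ 0 at y ∈ {3}; common: ∅.
  x = 4: f ≡ 0 at y ∈ {0}; g ≡ 0 at y ∈ {1}; common: ∅.
Collecting: common zeros = {(1, 2)}, so the count is 1.
Comparison with the Bézout bound: 1 ≤ 1 = deg(f)·deg(g), as expected for curves with no common component (the bound is attained).


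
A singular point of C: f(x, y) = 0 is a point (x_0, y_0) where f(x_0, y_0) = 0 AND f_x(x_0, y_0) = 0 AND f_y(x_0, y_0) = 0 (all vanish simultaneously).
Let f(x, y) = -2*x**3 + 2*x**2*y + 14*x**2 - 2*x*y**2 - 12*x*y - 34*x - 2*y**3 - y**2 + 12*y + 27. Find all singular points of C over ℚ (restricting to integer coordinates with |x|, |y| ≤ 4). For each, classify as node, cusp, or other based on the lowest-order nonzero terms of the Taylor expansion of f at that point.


Singular points: {(2, -1)}; classification: cusp.

Compute partial derivatives:
  f_x = -6*x**2 + 4*x*y + 28*x - 2*y**2 - 12*y - 34.
  f_y = 2*x**2 - 4*x*y - 12*x - 6*y**2 - 2*y + 12.
Scan x_0 ∈ {−4, ..., 4}. For each x_0, f_y(x_0, y) is a polynomial in y; find its integer roots y ∈ {−4, ..., 4}, then test f_x and f at those candidates.
  x = -4: f_y(-4, y) = -6*y**2 + 14*y + 92; no integer root y with |y| ≤ 4.
  x = -3: f_y(-3, y) = -6*y**2 + 10*y + 66; no integer root y with |y| ≤ 4.
  x = -2: f_y(-2, y) = -6*y**2 + 6*y + 44; no integer root y with |y| ≤ 4.
  x = -1: f_y(-1, y) = -6*y**2 + 2*y + 26; no integer root y with |y| ≤ 4.
  x = 0: f_y(0, y) = -6*y**2 - 2*y + 12; no integer root y with |y| ≤ 4.
  x = 1: f_y(1, y) = -6*y**2 - 6*y + 2; no integer root y with |y| ≤ 4.
  x = 2: f_y(2, y) = -6*y**2 - 10*y - 4; vanishes at y ∈ {-1}. (2, -1): f_x = 0, f = 0 — SINGULAR.
  x = 3: f_y(3, y) = -6*y**2 - 14*y - 6; no integer root y with |y| ≤ 4.
  x = 4: f_y(4, y) = -6*y**2 - 18*y - 4; no integer root y with |y| ≤ 4.
Only singular point on the grid: (2, -1).
Classify: substitute x = 2 + u, y = -1 + v and expand: f = -2*u**3 + 2*u**2*v - 2*u*v**2 - 2*v**3 + v**2.
No constant or linear terms (consistent with a singular point). Quadratic part: v**2. Cubic part: -2*u**3 + 2*u**2*v - 2*u*v**2 - 2*v**3.
The quadratic part v**2 is a perfect square, so there is a single (double) tangent line v = 0, i.e. y = -1. Restricting the cubic part to that line (v = 0) leaves -2*u**3 ≠ 0, so f is not divisible by v and the branch is v² ≈ 2*u**3 to lowest order — this is a cusp.
Classification: cusp.


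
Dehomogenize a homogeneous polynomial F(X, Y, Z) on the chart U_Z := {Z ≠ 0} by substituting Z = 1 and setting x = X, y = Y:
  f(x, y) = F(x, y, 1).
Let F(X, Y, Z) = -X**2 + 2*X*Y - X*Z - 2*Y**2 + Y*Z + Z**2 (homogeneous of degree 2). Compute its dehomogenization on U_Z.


f(x, y) = -x**2 + 2*x*y - x - 2*y**2 + y + 1

On U_Z we set Z = 1. Each monomial c·X^i·Y^j·Z^k in F becomes c·x^i·y^j·1^k = c·x^i·y^j.
Substituting Z = 1: F(X, Y, 1) = -x**2 + 2*x*y - x - 2*y**2 + y + 1.
Note: deg(f) ≤ deg(F) = 2; strict inequality happens when F is divisible by Z (lost terms).


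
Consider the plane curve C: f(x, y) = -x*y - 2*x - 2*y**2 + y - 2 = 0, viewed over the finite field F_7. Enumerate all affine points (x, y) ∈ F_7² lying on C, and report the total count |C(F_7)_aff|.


Affine F_7-points: {(2, 4), (2, 6), (5, 2), (5, 3), (6, 0), (6, 1)}; count = 6.

For each of the 49 pairs (x, y) ∈ F_7², evaluate f(x, y) mod 7. Record the zeros.
  x = 0: [0↦5, 1↦4, 2↦6, 3↦4, 4↦5, 5↦2, 6↦2]  zeros at y ∈ ∅
  x = 1: [0↦3, 1↦1, 2↦2, 3↦6, 4↦6, 5↦2, 6↦1]  zeros at y ∈ ∅
  x = 2: [0↦1, 1↦5, 2↦5, 3↦1, 4↦0, 5↦2, 6↦0]  zeros at y ∈ {4, 6}
  x = 3: [0↦6, 1↦2, 2↦1, 3↦3, 4↦1, 5↦2, 6↦6]  zeros at y ∈ ∅
  x = 4: [0↦4, 1↦6, 2↦4, 3↦5, 4↦2, 5↦2, 6↦5]  zeros at y ∈ ∅
  x = 5: [0↦2, 1↦3, 2↦0, 3↦0, 4↦3, 5↦2, 6↦4]  zeros at y ∈ {2, 3}
  x = 6: [0↦0, 1↦0, 2↦3, 3↦2, 4↦4, 5↦2, 6↦3]  zeros at y ∈ {0, 1}
Collecting zeros: affine points = {(2, 4), (2, 6), (5, 2), (5, 3), (6, 0), (6, 1)}.
Total count |C(F_7)_aff| = 6.


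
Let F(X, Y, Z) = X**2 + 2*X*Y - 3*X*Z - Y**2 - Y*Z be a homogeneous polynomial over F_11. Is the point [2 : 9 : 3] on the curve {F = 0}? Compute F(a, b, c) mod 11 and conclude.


F(2,9,3) ≡ 2 (mod 11); P is NOT on the curve.

Evaluate F(2, 9, 3) term-by-term (mod 11).
  X**2 ↦ 1·4·1·1 = 4
  2*X*Y ↦ 2·2·9·1 = 36
  -3*X*Z ↦ -3·2·1·3 = -18
  -Y**2 ↦ -1·1·81·1 = -81
  -Y*Z ↦ -1·1·9·3 = -27
Sum: F(2, 9, 3) = (4) + (36) + (-18) + (-81) + (-27) = -86.
Reducing mod 11: -86 ≡ 2 (mod 11).
Since F(a, b, c) ≡ 2 ≠ 0 (mod 11), P does NOT lie on the curve.


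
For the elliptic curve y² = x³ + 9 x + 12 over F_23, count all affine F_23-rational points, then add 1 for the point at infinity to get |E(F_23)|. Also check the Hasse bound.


Affine points = {(0, 9), (0, 14), (6, 11), (6, 12), (7, 2), (7, 21), (11, 4), (11, 19), (12, 10), (12, 13), (13, 7), (13, 16), (15, 7), (15, 16), (17, 8), (17, 15), (18, 7), (18, 16), (19, 2), (19, 21), (20, 2), (20, 21), (21, 3), (21, 20), (22, 5), (22, 18)}; affine count = 26; |E(F_23)| = 27.

Discriminant check: Δ ∝ 4a³ + 27b² = 4·9³ + 27·12² = 4·729 + 27·144 ≡ 19 (mod 23). Nonzero ⇒ E is nonsingular.
For each x ∈ F_23, compute rhs = x³ + 9·x + 12 mod 23, then count y ∈ F_23 with y² ≡ rhs.
  x = 0: rhs = 12, matching y values: 9, 14 (2 points).
  x = 1: rhs = 22, matching y values: none (0 points).
  x = 2: rhs = 15, matching y values: none (0 points).
  x = 3: rhs = 20, matching y values: none (0 points).
  x = 4: rhs = 20, matching y values: none (0 points).
  x = 5: rhs = 21, matching y values: none (0 points).
  x = 6: rhs = 6, matching y values: 11, 12 (2 points).
  x = 7: rhs = 4, matching y values: 2, 21 (2 points).
  x = 8: rhs = 21, matching y values: none (0 points).
  x = 9: rhs = 17, matching y values: none (0 points).
  x = 10: rhs = 21, matching y values: none (0 points).
  x = 11: rhs = 16, matching y values: 4, 19 (2 points).
  x = 12: rhs = 8, matching y values: 10, 13 (2 points).
  x = 13: rhs = 3, matching y values: 7, 16 (2 points).
  x = 14: rhs = 7, matching y values: none (0 points).
  x = 15: rhs = 3, matching y values: 7, 16 (2 points).
  x = 16: rhs = 20, matching y values: none (0 points).
  x = 17: rhs = 18, matching y values: 8, 15 (2 points).
  x = 18: rhs = 3, matching y values: 7, 16 (2 points).
  x = 19: rhs = 4, matching y values: 2, 21 (2 points).
  x = 20: rhs = 4, matching y values: 2, 21 (2 points).
  x = 21: rhs = 9, matching y values: 3, 20 (2 points).
  x = 22: rhs = 2, matching y values: 5, 18 (2 points).
Total affine count: 26.
Full point count |E(F_23)| = 26 + 1 = 27.
Hasse bound: |27 − (23+1)| = |3| = 3 ≤ 2√23 ≈ 9.5917 ✓.


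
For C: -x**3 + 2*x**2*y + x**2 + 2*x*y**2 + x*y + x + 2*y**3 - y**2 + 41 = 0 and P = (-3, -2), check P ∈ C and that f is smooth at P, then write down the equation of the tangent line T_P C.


Tangent line at P: -2*x + 67*y + 128 = 0.

Step 1: f(-3, -2) = 0, so P lies on C.
Step 2: partial derivatives
  f_x(x, y) = -3*x**2 + 4*x*y + 2*x + 2*y**2 + y + 1, f_y(x, y) = 2*x**2 + 4*x*y + x + 6*y**2 - 2*y.
  f_x(P) = -2, f_y(P) = 67 (gradient nonzero, so P is smooth).
Step 3: tangent line at P: -2·(x − -3) + 67·(y − -2) = 0.
Expanding: -2*x + 67*y + 128 = 0.


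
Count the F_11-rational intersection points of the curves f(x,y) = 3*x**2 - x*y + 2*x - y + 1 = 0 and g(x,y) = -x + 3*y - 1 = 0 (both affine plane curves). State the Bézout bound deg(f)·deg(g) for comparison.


Common zeros: ∅; count = 0; Bézout bound = 2.

deg(f) = 2, deg(g) = 1, so Bézout bound = 2.
Scan x ∈ F_11. For each x, list the y ∈ F_11 with f(x, y) ≡ 0 and those with g(x, y) ≡ 0 (mod 11); the common zeros in that column are the intersection.
  x = 0: f ≡ 0 at y ∈ {1}; g ≡ 0 at y ∈ {4}; common: ∅.
  x = 1: f ≡ 0 at y ∈ {3}; g ≡ 0 at y ∈ {8}; common: ∅.
  x = 2: f ≡ 0 at y ∈ {2}; g ≡ 0 at y ∈ {1}; common: ∅.
  x = 3: f ≡ 0 at y ∈ {3}; g ≡ 0 at y ∈ {5}; common: ∅.
  x = 4: f ≡ 0 at y ∈ {7}; g ≡ 0 at y ∈ {9}; common: ∅.
  x = 5: f ≡ 0 at y ∈ {7}; g ≡ 0 at y ∈ {2}; common: ∅.
  x = 6: f ≡ 0 at y ∈ {0}; g ≡ 0 at y ∈ {6}; common: ∅.
  x = 7: f ≡ 0 at y ∈ {1}; g ≡ 0 at y ∈ {10}; common: ∅.
  x = 8: f ≡ 0 at y ∈ {0}; g ≡ 0 at y ∈ {3}; common: ∅.
  x = 9: f ≡ 0 at y ∈ {2}; g ≡ 0 at y ∈ {7}; common: ∅.
  x = 10: f ≡ 0 at y ∈ ∅; g ≡ 0 at y ∈ {0}; common: ∅.
Collecting: common zeros = ∅, so the count is 0.
Comparison with the Bézout bound: 0 ≤ 2 = deg(f)·deg(g), as expected for curves with no common component (the affine F_11-count falls short of the bound because intersections may lie at infinity, over extension fields, or carry multiplicity).


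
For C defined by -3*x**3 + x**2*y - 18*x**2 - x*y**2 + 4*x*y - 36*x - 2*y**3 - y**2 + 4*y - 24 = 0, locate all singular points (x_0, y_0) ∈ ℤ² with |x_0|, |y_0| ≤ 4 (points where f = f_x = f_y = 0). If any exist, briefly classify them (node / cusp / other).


Singular points: {(-2, 0)}; classification: cusp.

Compute partial derivatives:
  f_x = -9*x**2 + 2*x*y - 36*x - y**2 + 4*y - 36.
  f_y = x**2 - 2*x*y + 4*x - 6*y**2 - 2*y + 4.
Scan x_0 ∈ {−4, ..., 4}. For each x_0, f_y(x_0, y) is a polynomial in y; find its integer roots y ∈ {−4, ..., 4}, then test f_x and f at those candidates.
  x = -4: f_y(-4, y) = -6*y**2 + 6*y + 4; no integer root y with |y| ≤ 4.
  x = -3: f_y(-3, y) = -6*y**2 + 4*y + 1; no integer root y with |y| ≤ 4.
  x = -2: f_y(-2, y) = -6*y**2 + 2*y; vanishes at y ∈ {0}. (-2, 0): f_x = 0, f = 0 — SINGULAR.
  x = -1: f_y(-1, y) = 1 - 6*y**2; no integer root y with |y| ≤ 4.
  x = 0: f_y(0, y) = -6*y**2 - 2*y + 4; vanishes at y ∈ {-1}. (0, -1): f_x = -41 ≠ 0.
  x = 1: f_y(1, y) = -6*y**2 - 4*y + 9; no integer root y with |y| ≤ 4.
  x = 2: f_y(2, y) = -6*y**2 - 6*y + 16; no integer root y with |y| ≤ 4.
  x = 3: f_y(3, y) = -6*y**2 - 8*y + 25; no integer root y with |y| ≤ 4.
  x = 4: f_y(4, y) = -6*y**2 - 10*y + 36; no integer root y with |y| ≤ 4.
Only singular point on the grid: (-2, 0).
Classify: substitute x = -2 + u, y = 0 + v and expand: f = -3*u**3 + u**2*v - u*v**2 - 2*v**3 + v**2.
No constant or linear terms (consistent with a singular point). Quadratic part: v**2. Cubic part: -3*u**3 + u**2*v - u*v**2 - 2*v**3.
The quadratic part v**2 is a perfect square, so there is a single (double) tangent line v = 0, i.e. y = 0. Restricting the cubic part to that line (v = 0) leaves -3*u**3 ≠ 0, so f is not divisible by v and the branch is v² ≈ 3*u**3 to lowest order — this is a cusp.
Classification: cusp.


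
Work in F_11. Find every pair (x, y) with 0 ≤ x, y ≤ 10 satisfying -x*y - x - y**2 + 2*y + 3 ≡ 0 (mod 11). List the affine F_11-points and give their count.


Affine F_11-points: {(0, 3), (0, 10), (1, 2), (1, 10), (2, 1), (2, 10), (3, 0), (3, 10), (4, 10), (5, 9), (5, 10), (6, 8), (6, 10), (7, 7), (7, 10), (8, 6), (8, 10), (9, 5), (9, 10), (10, 4), (10, 10)}; count = 21.

For each of the 121 pairs (x, y) ∈ F_11², evaluate f(x, y) mod 11. Record the zeros.
  x = 0: [0↦3, 1↦4, 2↦3, 3↦0, 4↦6, 5↦10, 6↦1, 7↦1, 8↦10, 9↦6, 10↦0]  zeros at y ∈ {3, 10}
  x = 1: [0↦2, 1↦2, 2↦0, 3↦7, 4↦1, 5↦4, 6↦5, 7↦4, 8↦1, 9↦7, 10↦0]  zeros at y ∈ {2, 10}
  x = 2: [0↦1, 1↦0, 2↦8, 3↦3, 4↦7, 5↦9, 6↦9, 7↦7, 8↦3, 9↦8, 10↦0]  zeros at y ∈ {1, 10}
  x = 3: [0↦0, 1↦9, 2↦5, 3↦10, 4↦2, 5↦3, 6↦2, 7↦10, 8↦5, 9↦9, 10↦0]  zeros at y ∈ {0, 10}
  x = 4: [0↦10, 1↦7, 2↦2, 3↦6, 4↦8, 5↦8, 6↦6, 7↦2, 8↦7, 9↦10, 10↦0]  zeros at y ∈ {10}
  x = 5: [0↦9, 1↦5, 2↦10, 3↦2, 4↦3, 5↦2, 6↦10, 7↦5, 8↦9, 9↦0, 10↦0]  zeros at y ∈ {9, 10}
  x = 6: [0↦8, 1↦3, 2↦7, 3↦9, 4↦9, 5↦7, 6↦3, 7↦8, 8↦0, 9↦1, 10↦0]  zeros at y ∈ {8, 10}
  x = 7: [0↦7, 1↦1, 2↦4, 3↦5, 4↦4, 5↦1, 6↦7, 7↦0, 8↦2, 9↦2, 10↦0]  zeros at y ∈ {7, 10}
  x = 8: [0↦6, 1↦10, 2↦1, 3↦1, 4↦10, 5↦6, 6↦0, 7↦3, 8↦4, 9↦3, 10↦0]  zeros at y ∈ {6, 10}
  x = 9: [0↦5, 1↦8, 2↦9, 3↦8, 4↦5, 5↦0, 6↦4, 7↦6, 8↦6, 9↦4, 10↦0]  zeros at y ∈ {5, 10}
  x = 10: [0↦4, 1↦6, 2↦6, 3↦4, 4↦0, 5↦5, 6↦8, 7↦9, 8↦8, 9↦5, 10↦0]  zeros at y ∈ {4, 10}
Collecting zeros: affine points = {(0, 3), (0, 10), (1, 2), (1, 10), (2, 1), (2, 10), (3, 0), (3, 10), (4, 10), (5, 9), (5, 10), (6, 8), (6, 10), (7, 7), (7, 10), (8, 6), (8, 10), (9, 5), (9, 10), (10, 4), (10, 10)}.
Total count |C(F_11)_aff| = 21.


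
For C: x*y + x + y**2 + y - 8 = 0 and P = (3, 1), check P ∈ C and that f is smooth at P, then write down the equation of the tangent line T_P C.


Tangent line at P: 2*x + 6*y - 12 = 0.

Step 1: f(3, 1) = 0, so P lies on C.
Step 2: partial derivatives
  f_x(x, y) = y + 1, f_y(x, y) = x + 2*y + 1.
  f_x(P) = 2, f_y(P) = 6 (gradient nonzero, so P is smooth).
Step 3: tangent line at P: 2·(x − 3) + 6·(y − 1) = 0.
Expanding: 2*x + 6*y - 12 = 0.


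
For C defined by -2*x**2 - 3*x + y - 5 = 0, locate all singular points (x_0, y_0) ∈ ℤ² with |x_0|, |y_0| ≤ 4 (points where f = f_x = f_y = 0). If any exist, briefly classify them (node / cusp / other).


No singular points in the scanned grid; C is smooth there.

Compute partial derivatives:
  f_x = -4*x - 3.
  f_y = 1.
f_y = 1 is a nonzero constant, so f_y never vanishes: no point (x, y) can satisfy f = f_x = f_y = 0. In particular no (x, y) ∈ {−4, ..., 4}² is singular; the curve is smooth.


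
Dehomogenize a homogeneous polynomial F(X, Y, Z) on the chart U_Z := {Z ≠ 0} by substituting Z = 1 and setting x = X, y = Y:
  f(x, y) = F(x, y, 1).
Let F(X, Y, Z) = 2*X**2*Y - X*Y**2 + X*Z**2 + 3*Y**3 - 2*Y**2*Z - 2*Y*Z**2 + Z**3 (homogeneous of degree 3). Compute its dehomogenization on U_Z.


f(x, y) = 2*x**2*y - x*y**2 + x + 3*y**3 - 2*y**2 - 2*y + 1

On U_Z we set Z = 1. Each monomial c·X^i·Y^j·Z^k in F becomes c·x^i·y^j·1^k = c·x^i·y^j.
Substituting Z = 1: F(X, Y, 1) = 2*x**2*y - x*y**2 + x + 3*y**3 - 2*y**2 - 2*y + 1.
Note: deg(f) ≤ deg(F) = 3; strict inequality happens when F is divisible by Z (lost terms).


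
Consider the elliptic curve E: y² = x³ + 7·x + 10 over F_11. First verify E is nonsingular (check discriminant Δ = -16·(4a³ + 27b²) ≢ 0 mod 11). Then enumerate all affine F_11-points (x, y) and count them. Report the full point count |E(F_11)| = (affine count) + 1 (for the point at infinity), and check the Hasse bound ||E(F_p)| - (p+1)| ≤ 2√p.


Affine points = {(3, 5), (3, 6), (4, 5), (4, 6), (5, 4), (5, 7), (6, 2), (6, 9)}; affine count = 8; |E(F_11)| = 9.

Discriminant check: Δ ∝ 4a³ + 27b² = 4·7³ + 27·10² = 4·343 + 27·100 ≡ 2 (mod 11). Nonzero ⇒ E is nonsingular.
For each x ∈ F_11, compute rhs = x³ + 7·x + 10 mod 11, then count y ∈ F_11 with y² ≡ rhs.
  x = 0: rhs = 10, matching y values: none (0 points).
  x = 1: rhs = 7, matching y values: none (0 points).
  x = 2: rhs = 10, matching y values: none (0 points).
  x = 3: rhs = 3, matching y values: 5, 6 (2 points).
  x = 4: rhs = 3, matching y values: 5, 6 (2 points).
  x = 5: rhs = 5, matching y values: 4, 7 (2 points).
  x = 6: rhs = 4, matching y values: 2, 9 (2 points).
  x = 7: rhs = 6, matching y values: none (0 points).
  x = 8: rhs = 6, matching y values: none (0 points).
  x = 9: rhs = 10, matching y values: none (0 points).
  x = 10: rhs = 2, matching y values: none (0 points).
Total affine count: 8.
Full point count |E(F_11)| = 8 + 1 = 9.
Hasse bound: |9 − (11+1)| = |-3| = 3 ≤ 2√11 ≈ 6.6332 ✓.


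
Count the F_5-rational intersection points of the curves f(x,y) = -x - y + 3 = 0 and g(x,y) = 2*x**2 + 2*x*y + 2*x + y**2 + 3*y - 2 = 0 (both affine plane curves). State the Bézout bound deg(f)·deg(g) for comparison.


Common zeros: ∅; count = 0; Bézout bound = 2.

deg(f) = 1, deg(g) = 2, so Bézout bound = 2.
Scan x ∈ F_5. For each x, list the y ∈ F_5 with f(x, y) ≡ 0 and those with g(x, y) ≡ 0 (mod 5); the common zeros in that column are the intersection.
  x = 0: f ≡ 0 at y ∈ {3}; g ≡ 0 at y ∈ ∅; common: ∅.
  x = 1: f ≡ 0 at y ∈ {2}; g ≡ 0 at y ∈ ∅; common: ∅.
  x = 2: f ≡ 0 at y ∈ {1}; g ≡ 0 at y ∈ {0, 3}; common: ∅.
  x = 3: f ≡ 0 at y ∈ {0}; g ≡ 0 at y ∈ ∅; common: ∅.
  x = 4: f ≡ 0 at y ∈ {4}; g ≡ 0 at y ∈ {1, 3}; common: ∅.
Collecting: common zeros = ∅, so the count is 0.
Comparison with the Bézout bound: 0 ≤ 2 = deg(f)·deg(g), as expected for curves with no common component (the affine F_5-count falls short of the bound because intersections may lie at infinity, over extension fields, or carry multiplicity).


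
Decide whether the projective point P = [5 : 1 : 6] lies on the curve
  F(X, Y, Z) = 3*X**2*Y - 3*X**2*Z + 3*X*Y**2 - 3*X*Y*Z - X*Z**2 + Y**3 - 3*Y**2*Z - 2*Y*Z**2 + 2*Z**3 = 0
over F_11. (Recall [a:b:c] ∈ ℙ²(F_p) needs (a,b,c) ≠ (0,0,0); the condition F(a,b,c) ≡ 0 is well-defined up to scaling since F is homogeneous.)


F(5,1,6) ≡ 10 (mod 11); P is NOT on the curve.

Evaluate F(5, 1, 6) term-by-term (mod 11).
  3*X**2*Y ↦ 3·25·1·1 = 75
  -3*X**2*Z ↦ -3·25·1·6 = -450
  3*X*Y**2 ↦ 3·5·1·1 = 15
  -3*X*Y*Z ↦ -3·5·1·6 = -90
  -X*Z**2 ↦ -1·5·1·36 = -180
  Y**3 ↦ 1·1·1·1 = 1
  -3*Y**2*Z ↦ -3·1·1·6 = -18
  -2*Y*Z**2 ↦ -2·1·1·36 = -72
  2*Z**3 ↦ 2·1·1·216 = 432
Sum: F(5, 1, 6) = (75) + (-450) + (15) + (-90) + (-180) + (1) + (-18) + (-72) + (432) = -287.
Reducing mod 11: -287 ≡ 10 (mod 11).
Since F(a, b, c) ≡ 10 ≠ 0 (mod 11), P does NOT lie on the curve.


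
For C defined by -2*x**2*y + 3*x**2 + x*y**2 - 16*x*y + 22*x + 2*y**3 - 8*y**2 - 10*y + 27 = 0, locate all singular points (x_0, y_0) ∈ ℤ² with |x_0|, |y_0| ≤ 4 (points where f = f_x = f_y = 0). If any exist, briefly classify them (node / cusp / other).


Singular points: {(-3, 2)}; classification: node.

Compute partial derivatives:
  f_x = -4*x*y + 6*x + y**2 - 16*y + 22.
  f_y = -2*x**2 + 2*x*y - 16*x + 6*y**2 - 16*y - 10.
Scan x_0 ∈ {−4, ..., 4}. For each x_0, f_y(x_0, y) is a polynomial in y; find its integer roots y ∈ {−4, ..., 4}, then test f_x and f at those candidates.
  x = -4: f_y(-4, y) = 6*y**2 - 24*y + 22; no integer root y with |y| ≤ 4.
  x = -3: f_y(-3, y) = 6*y**2 - 22*y + 20; vanishes at y ∈ {2}. (-3, 2): f_x = 0, f = 0 — SINGULAR.
  x = -2: f_y(-2, y) = 6*y**2 - 20*y + 14; vanishes at y ∈ {1}. (-2, 1): f_x = 3 ≠ 0.
  x = -1: f_y(-1, y) = 6*y**2 - 18*y + 4; no integer root y with |y| ≤ 4.
  x = 0: f_y(0, y) = 6*y**2 - 16*y - 10; no integer root y with |y| ≤ 4.
  x = 1: f_y(1, y) = 6*y**2 - 14*y - 28; no integer root y with |y| ≤ 4.
  x = 2: f_y(2, y) = 6*y**2 - 12*y - 50; no integer root y with |y| ≤ 4.
  x = 3: f_y(3, y) = 6*y**2 - 10*y - 76; no integer root y with |y| ≤ 4.
  x = 4: f_y(4, y) = 6*y**2 - 8*y - 106; no integer root y with |y| ≤ 4.
Only singular point on the grid: (-3, 2).
Classify: substitute x = -3 + u, y = 2 + v and expand: f = -2*u**2*v - u**2 + u*v**2 + 2*v**3 + v**2.
No constant or linear terms (consistent with a singular point). Quadratic part: -u**2 + v**2. Cubic part: -2*u**2*v + u*v**2 + 2*v**3.
The quadratic part v**2 - u**2 = (v − u)(v + u) splits into two distinct linear factors, so there are two distinct tangent lines y − 2 = ±(x − -3) — this is a node (ordinary double point).
Classification: node.


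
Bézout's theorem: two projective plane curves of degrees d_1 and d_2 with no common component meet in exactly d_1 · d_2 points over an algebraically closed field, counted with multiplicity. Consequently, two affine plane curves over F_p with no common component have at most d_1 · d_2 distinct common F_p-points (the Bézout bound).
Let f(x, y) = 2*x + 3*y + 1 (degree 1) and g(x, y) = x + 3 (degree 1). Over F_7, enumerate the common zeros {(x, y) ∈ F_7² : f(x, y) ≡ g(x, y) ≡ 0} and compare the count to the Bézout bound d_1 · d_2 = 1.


Common zeros: {(4, 4)}; count = 1; Bézout bound = 1.

deg(f) = 1, deg(g) = 1, so Bézout bound = 1.
Scan x ∈ F_7. For each x, list the y ∈ F_7 with f(x, y) ≡ 0 and those with g(x, y) ≡ 0 (mod 7); the common zeros in that column are the intersection.
  x = 0: f ≡ 0 at y ∈ {2}; g ≡ 0 at y ∈ ∅; common: ∅.
  x = 1: f ≡ 0 at y ∈ {6}; g ≡ 0 at y ∈ ∅; common: ∅.
  x = 2: f ≡ 0 at y ∈ {3}; g ≡ 0 at y ∈ ∅; common: ∅.
  x = 3: f ≡ 0 at y ∈ {0}; g ≡ 0 at y ∈ ∅; common: ∅.
  x = 4: f ≡ 0 at y ∈ {4}; g ≡ 0 at y ∈ {0, 1, 2, 3, 4, 5, 6}; common: {4}.
  x = 5: f ≡ 0 at y ∈ {1}; g ≡ 0 at y ∈ ∅; common: ∅.
  x = 6: f ≡ 0 at y ∈ {5}; g ≡ 0 at y ∈ ∅; common: ∅.
Collecting: common zeros = {(4, 4)}, so the count is 1.
Comparison with the Bézout bound: 1 ≤ 1 = deg(f)·deg(g), as expected for curves with no common component (the bound is attained).


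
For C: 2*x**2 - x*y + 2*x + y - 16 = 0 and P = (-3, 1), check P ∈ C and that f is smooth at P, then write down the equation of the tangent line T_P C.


Tangent line at P: -11*x + 4*y - 37 = 0.

Step 1: f(-3, 1) = 0, so P lies on C.
Step 2: partial derivatives
  f_x(x, y) = 4*x - y + 2, f_y(x, y) = 1 - x.
  f_x(P) = -11, f_y(P) = 4 (gradient nonzero, so P is smooth).
Step 3: tangent line at P: -11·(x − -3) + 4·(y − 1) = 0.
Expanding: -11*x + 4*y - 37 = 0.


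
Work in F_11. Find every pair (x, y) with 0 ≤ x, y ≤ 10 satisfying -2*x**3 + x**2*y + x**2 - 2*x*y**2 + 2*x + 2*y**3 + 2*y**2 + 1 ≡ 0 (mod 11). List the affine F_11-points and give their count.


Affine F_11-points: {(1, 6), (1, 8), (3, 9), (4, 3), (4, 5), (4, 6), (7, 1), (8, 1), (8, 7), (8, 10), (10, 4), (10, 7), (10, 9)}; count = 13.

For each of the 121 pairs (x, y) ∈ F_11², evaluate f(x, y) mod 11. Record the zeros.
  x = 0: [0↦1, 1↦5, 2↦3, 3↦7, 4↦7, 5↦4, 6↦10, 7↦4, 8↦9, 9↦4, 10↦1]  zeros at y ∈ ∅
  x = 1: [0↦2, 1↦5, 2↦9, 3↦4, 4↦2, 5↦4, 6↦0, 7↦2, 8↦0, 9↦6, 10↦10]  zeros at y ∈ {6, 8}
  x = 2: [0↦4, 1↦8, 2↦9, 3↦8, 4↦6, 5↦4, 6↦3, 7↦4, 8↦8, 9↦5, 10↦7]  zeros at y ∈ ∅
  x = 3: [0↦6, 1↦2, 2↦2, 3↦7, 4↦7, 5↦3, 6↦7, 7↦9, 8↦10, 9↦0, 10↦2]  zeros at y ∈ {9}
  x = 4: [0↦7, 1↦8, 2↦9, 3↦0, 4↦4, 5↦0, 6↦0, 7↦5, 8↦5, 9↦1, 10↦5]  zeros at y ∈ {3, 5, 6}
  x = 5: [0↦6, 1↦3, 2↦7, 3↦8, 4↦7, 5↦5, 6↦3, 7↦2, 8↦3, 9↦7, 10↦4]  zeros at y ∈ ∅
  x = 6: [0↦2, 1↦8, 2↦6, 3↦8, 4↦4, 5↦6, 6↦4, 7↦10, 8↦3, 9↦6, 10↦9]  zeros at y ∈ ∅
  x = 7: [0↦5, 1↦0, 2↦5, 3↦10, 4↦5, 5↦2, 6↦2, 7↦6, 8↦4, 9↦8, 10↦8]  zeros at y ∈ {1}
  x = 8: [0↦3, 1↦0, 2↦3, 3↦2, 4↦9, 5↦3, 6↦7, 7↦0, 8↦5, 9↦1, 10↦0]  zeros at y ∈ {1, 7, 10}
  x = 9: [0↦6, 1↦7, 2↦10, 3↦5, 4↦4, 5↦8, 6↦7, 7↦2, 8↦5, 9↦6, 10↦6]  zeros at y ∈ ∅
  x = 10: [0↦2, 1↦9, 2↦3, 3↦7, 4↦0, 5↦5, 6↦1, 7↦0, 8↦3, 9↦0, 10↦3]  zeros at y ∈ {4, 7, 9}
Collecting zeros: affine points = {(1, 6), (1, 8), (3, 9), (4, 3), (4, 5), (4, 6), (7, 1), (8, 1), (8, 7), (8, 10), (10, 4), (10, 7), (10, 9)}.
Total count |C(F_11)_aff| = 13.


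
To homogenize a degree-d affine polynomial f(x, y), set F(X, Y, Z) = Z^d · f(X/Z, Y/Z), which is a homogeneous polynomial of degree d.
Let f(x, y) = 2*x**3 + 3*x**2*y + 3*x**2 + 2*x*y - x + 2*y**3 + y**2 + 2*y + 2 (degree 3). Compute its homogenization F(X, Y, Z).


F(X, Y, Z) = 2*X**3 + 3*X**2*Y + 3*X**2*Z + 2*X*Y*Z - X*Z**2 + 2*Y**3 + Y**2*Z + 2*Y*Z**2 + 2*Z**3

deg(f) = 3.
Substitute x = X/Z, y = Y/Z into f, then multiply by Z^3.
  monomial 2·x^3·y^0 ↦ 2·X^3·Y^0·Z^0.
  monomial 3·x^2·y^1 ↦ 3·X^2·Y^1·Z^0.
  monomial 3·x^2·y^0 ↦ 3·X^2·Y^0·Z^1.
  monomial 2·x^1·y^1 ↦ 2·X^1·Y^1·Z^1.
  monomial -1·x^1·y^0 ↦ -1·X^1·Y^0·Z^2.
  monomial 2·x^0·y^3 ↦ 2·X^0·Y^3·Z^0.
  monomial 1·x^0·y^2 ↦ 1·X^0·Y^2·Z^1.
  monomial 2·x^0·y^1 ↦ 2·X^0·Y^1·Z^2.
  monomial 2·x^0·y^0 ↦ 2·X^0·Y^0·Z^3.
Collecting: F(X, Y, Z) = 2*X**3 + 3*X**2*Y + 3*X**2*Z + 2*X*Y*Z - X*Z**2 + 2*Y**3 + Y**2*Z + 2*Y*Z**2 + 2*Z**3.


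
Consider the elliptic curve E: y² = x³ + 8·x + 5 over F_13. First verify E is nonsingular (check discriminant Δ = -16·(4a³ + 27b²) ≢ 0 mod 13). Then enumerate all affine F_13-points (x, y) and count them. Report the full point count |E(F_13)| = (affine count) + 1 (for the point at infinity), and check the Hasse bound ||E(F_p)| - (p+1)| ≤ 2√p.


Affine points = {(1, 1), (1, 12), (2, 4), (2, 9), (3, 2), (3, 11), (4, 6), (4, 7), (5, 1), (5, 12), (6, 3), (6, 10), (7, 1), (7, 12), (8, 3), (8, 10), (9, 0), (12, 3), (12, 10)}; affine count = 19; |E(F_13)| = 20.

Discriminant check: Δ ∝ 4a³ + 27b² = 4·8³ + 27·5² = 4·512 + 27·25 ≡ 6 (mod 13). Nonzero ⇒ E is nonsingular.
For each x ∈ F_13, compute rhs = x³ + 8·x + 5 mod 13, then count y ∈ F_13 with y² ≡ rhs.
  x = 0: rhs = 5, matching y values: none (0 points).
  x = 1: rhs = 1, matching y values: 1, 12 (2 points).
  x = 2: rhs = 3, matching y values: 4, 9 (2 points).
  x = 3: rhs = 4, matching y values: 2, 11 (2 points).
  x = 4: rhs = 10, matching y values: 6, 7 (2 points).
  x = 5: rhs = 1, matching y values: 1, 12 (2 points).
  x = 6: rhs = 9, matching y values: 3, 10 (2 points).
  x = 7: rhs = 1, matching y values: 1, 12 (2 points).
  x = 8: rhs = 9, matching y values: 3, 10 (2 points).
  x = 9: rhs = 0, matching y values: 0 (1 points).
  x = 10: rhs = 6, matching y values: none (0 points).
  x = 11: rhs = 7, matching y values: none (0 points).
  x = 12: rhs = 9, matching y values: 3, 10 (2 points).
Total affine count: 19.
Full point count |E(F_13)| = 19 + 1 = 20.
Hasse bound: |20 − (13+1)| = |6| = 6 ≤ 2√13 ≈ 7.2111 ✓.


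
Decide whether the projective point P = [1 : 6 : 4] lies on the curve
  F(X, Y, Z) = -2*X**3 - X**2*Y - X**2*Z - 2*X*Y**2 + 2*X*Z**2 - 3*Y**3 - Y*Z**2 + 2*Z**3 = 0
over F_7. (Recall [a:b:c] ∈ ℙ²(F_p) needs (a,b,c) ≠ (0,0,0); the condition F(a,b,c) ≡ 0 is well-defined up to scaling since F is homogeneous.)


F(1,6,4) ≡ 4 (mod 7); P is NOT on the curve.

Evaluate F(1, 6, 4) term-by-term (mod 7).
  -2*X**3 ↦ -2·1·1·1 = -2
  -X**2*Y ↦ -1·1·6·1 = -6
  -X**2*Z ↦ -1·1·1·4 = -4
  -2*X*Y**2 ↦ -2·1·36·1 = -72
  2*X*Z**2 ↦ 2·1·1·16 = 32
  -3*Y**3 ↦ -3·1·216·1 = -648
  -Y*Z**2 ↦ -1·1·6·16 = -96
  2*Z**3 ↦ 2·1·1·64 = 128
Sum: F(1, 6, 4) = (-2) + (-6) + (-4) + (-72) + (32) + (-648) + (-96) + (128) = -668.
Reducing mod 7: -668 ≡ 4 (mod 7).
Since F(a, b, c) ≡ 4 ≠ 0 (mod 7), P does NOT lie on the curve.


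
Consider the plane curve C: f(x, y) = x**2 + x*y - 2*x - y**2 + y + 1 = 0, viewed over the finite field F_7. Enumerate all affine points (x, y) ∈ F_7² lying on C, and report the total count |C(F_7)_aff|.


Affine F_7-points: {(1, 0), (1, 2), (3, 1), (3, 3), (5, 1), (5, 5), (6, 2), (6, 5)}; count = 8.

For each of the 49 pairs (x, y) ∈ F_7², evaluate f(x, y) mod 7. Record the zeros.
  x = 0: [0↦1, 1↦1, 2↦6, 3↦2, 4↦3, 5↦2, 6↦6]  zeros at y ∈ ∅
  x = 1: [0↦0, 1↦1, 2↦0, 3↦4, 4↦6, 5↦6, 6↦4]  zeros at y ∈ {0, 2}
  x = 2: [0↦1, 1↦3, 2↦3, 3↦1, 4↦4, 5↦5, 6↦4]  zeros at y ∈ ∅
  x = 3: [0↦4, 1↦0, 2↦1, 3↦0, 4↦4, 5↦6, 6↦6]  zeros at y ∈ {1, 3}
  x = 4: [0↦2, 1↦6, 2↦1, 3↦1, 4↦6, 5↦2, 6↦3]  zeros at y ∈ ∅
  x = 5: [0↦2, 1↦0, 2↦3, 3↦4, 4↦3, 5↦0, 6↦2]  zeros at y ∈ {1, 5}
  x = 6: [0↦4, 1↦3, 2↦0, 3↦2, 4↦2, 5↦0, 6↦3]  zeros at y ∈ {2, 5}
Collecting zeros: affine points = {(1, 0), (1, 2), (3, 1), (3, 3), (5, 1), (5, 5), (6, 2), (6, 5)}.
Total count |C(F_7)_aff| = 8.


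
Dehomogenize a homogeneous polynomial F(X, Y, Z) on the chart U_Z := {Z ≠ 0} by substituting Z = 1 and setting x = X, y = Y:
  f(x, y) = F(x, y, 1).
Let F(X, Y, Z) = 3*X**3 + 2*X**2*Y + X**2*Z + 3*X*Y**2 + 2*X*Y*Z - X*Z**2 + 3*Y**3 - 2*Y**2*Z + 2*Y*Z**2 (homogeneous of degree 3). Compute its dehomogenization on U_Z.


f(x, y) = 3*x**3 + 2*x**2*y + x**2 + 3*x*y**2 + 2*x*y - x + 3*y**3 - 2*y**2 + 2*y

On U_Z we set Z = 1. Each monomial c·X^i·Y^j·Z^k in F becomes c·x^i·y^j·1^k = c·x^i·y^j.
Substituting Z = 1: F(X, Y, 1) = 3*x**3 + 2*x**2*y + x**2 + 3*x*y**2 + 2*x*y - x + 3*y**3 - 2*y**2 + 2*y.
Note: deg(f) ≤ deg(F) = 3; strict inequality happens when F is divisible by Z (lost terms).


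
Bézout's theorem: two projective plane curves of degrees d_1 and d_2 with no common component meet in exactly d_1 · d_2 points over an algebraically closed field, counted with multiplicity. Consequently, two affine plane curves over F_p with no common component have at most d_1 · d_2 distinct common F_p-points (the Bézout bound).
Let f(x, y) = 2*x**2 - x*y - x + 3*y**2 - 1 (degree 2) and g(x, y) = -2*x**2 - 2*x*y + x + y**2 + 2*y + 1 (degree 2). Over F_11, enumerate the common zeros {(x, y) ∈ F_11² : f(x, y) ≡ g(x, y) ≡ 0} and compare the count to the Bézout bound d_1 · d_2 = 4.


Common zeros: {(1, 0), (4, 8), (5, 0), (7, 2)}; count = 4; Bézout bound = 4.

deg(f) = 2, deg(g) = 2, so Bézout bound = 4.
Scan x ∈ F_11. For each x, list the y ∈ F_11 with f(x, y) ≡ 0 and those with g(x, y) ≡ 0 (mod 11); the common zeros in that column are the intersection.
  x = 0: f ≡ 0 at y ∈ {2, 9}; g ≡ 0 at y ∈ {10}; common: ∅.
  x = 1: f ≡ 0 at y ∈ {0, 4}; g ≡ 0 at y ∈ {0}; common: {0}.
  x = 2: f ≡ 0 at y ∈ ∅; g ≡ 0 at y ∈ ∅; common: ∅.
  x = 3: f ≡ 0 at y ∈ ∅; g ≡ 0 at y ∈ ∅; common: ∅.
  x = 4: f ≡ 0 at y ∈ {8}; g ≡ 0 at y ∈ {8, 9}; common: {8}.
  x = 5: f ≡ 0 at y ∈ {0, 9}; g ≡ 0 at y ∈ {0, 8}; common: {0}.
  x = 6: f ≡ 0 at y ∈ {5, 8}; g ≡ 0 at y ∈ ∅; common: ∅.
  x = 7: f ≡ 0 at y ∈ {2, 4}; g ≡ 0 at y ∈ {2, 10}; common: {2}.
  x = 8: f ≡ 0 at y ∈ {5}; g ≡ 0 at y ∈ {1, 2}; common: ∅.
  x = 9: f ≡ 0 at y ∈ ∅; g ≡ 0 at y ∈ ∅; common: ∅.
  x = 10: f ≡ 0 at y ∈ ∅; g ≡ 0 at y ∈ ∅; common: ∅.
Collecting: common zeros = {(1, 0), (4, 8), (5, 0), (7, 2)}, so the count is 4.
Comparison with the Bézout bound: 4 ≤ 4 = deg(f)·deg(g), as expected for curves with no common component (the bound is attained).
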